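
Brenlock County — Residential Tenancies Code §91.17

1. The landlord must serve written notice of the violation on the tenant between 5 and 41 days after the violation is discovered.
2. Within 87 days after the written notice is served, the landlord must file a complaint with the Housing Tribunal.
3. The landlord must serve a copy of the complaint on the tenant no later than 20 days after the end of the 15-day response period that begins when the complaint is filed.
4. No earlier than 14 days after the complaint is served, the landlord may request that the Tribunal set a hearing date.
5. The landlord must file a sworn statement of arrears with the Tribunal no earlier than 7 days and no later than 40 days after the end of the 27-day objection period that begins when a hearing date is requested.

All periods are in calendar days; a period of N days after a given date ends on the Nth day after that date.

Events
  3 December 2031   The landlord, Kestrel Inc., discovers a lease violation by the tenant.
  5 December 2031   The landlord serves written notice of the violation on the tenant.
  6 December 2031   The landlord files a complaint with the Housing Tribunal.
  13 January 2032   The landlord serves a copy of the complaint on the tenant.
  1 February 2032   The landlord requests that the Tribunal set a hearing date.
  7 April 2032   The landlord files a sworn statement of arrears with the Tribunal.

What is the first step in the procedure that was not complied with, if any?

Step 1 — 5 and 41 days from 3 December 2031 (when the violation is discovered) are 8 December 2031 and 13 January 2032 respectively; 5 December 2031 is 3 days too early.
The analysis stops there.

Step 1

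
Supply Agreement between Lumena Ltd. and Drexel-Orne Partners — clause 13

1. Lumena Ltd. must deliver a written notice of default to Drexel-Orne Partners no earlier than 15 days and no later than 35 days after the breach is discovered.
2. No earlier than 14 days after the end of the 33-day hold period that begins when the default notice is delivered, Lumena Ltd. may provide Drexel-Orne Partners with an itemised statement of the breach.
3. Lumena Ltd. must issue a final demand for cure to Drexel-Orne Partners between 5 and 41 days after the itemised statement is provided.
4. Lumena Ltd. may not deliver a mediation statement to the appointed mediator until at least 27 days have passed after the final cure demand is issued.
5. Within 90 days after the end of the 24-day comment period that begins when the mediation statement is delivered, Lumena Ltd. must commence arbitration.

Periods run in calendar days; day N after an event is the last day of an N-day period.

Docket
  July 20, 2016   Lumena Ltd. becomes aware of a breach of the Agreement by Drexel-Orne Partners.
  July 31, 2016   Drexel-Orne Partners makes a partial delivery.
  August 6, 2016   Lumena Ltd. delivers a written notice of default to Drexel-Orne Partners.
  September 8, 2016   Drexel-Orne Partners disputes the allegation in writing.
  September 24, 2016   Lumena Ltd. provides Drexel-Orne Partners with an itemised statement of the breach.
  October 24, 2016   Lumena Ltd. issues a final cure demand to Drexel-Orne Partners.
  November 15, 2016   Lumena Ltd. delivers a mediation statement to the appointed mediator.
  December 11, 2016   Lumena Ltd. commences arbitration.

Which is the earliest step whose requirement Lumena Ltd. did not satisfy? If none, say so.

(1) the permitted window runs from July 20, 2016 + 15 = August 4, 2016 to July 20, 2016 + 35 = August 24, 2016; done August 6, 2016 — within the window.
(2) permitted from September 8, 2016 + 14 days = September 22, 2016 onward; done September 24, 2016, after the minimum wait.
(3) the permitted window runs from September 24, 2016 + 5 = September 29, 2016 to September 24, 2016 + 41 = November 4, 2016; October 24, 2016 falls inside that range.
(4) permitted from October 24, 2016 + 27 days = November 20, 2016 onward; acted on November 15, 2016, 5 days prematurely.

Step 4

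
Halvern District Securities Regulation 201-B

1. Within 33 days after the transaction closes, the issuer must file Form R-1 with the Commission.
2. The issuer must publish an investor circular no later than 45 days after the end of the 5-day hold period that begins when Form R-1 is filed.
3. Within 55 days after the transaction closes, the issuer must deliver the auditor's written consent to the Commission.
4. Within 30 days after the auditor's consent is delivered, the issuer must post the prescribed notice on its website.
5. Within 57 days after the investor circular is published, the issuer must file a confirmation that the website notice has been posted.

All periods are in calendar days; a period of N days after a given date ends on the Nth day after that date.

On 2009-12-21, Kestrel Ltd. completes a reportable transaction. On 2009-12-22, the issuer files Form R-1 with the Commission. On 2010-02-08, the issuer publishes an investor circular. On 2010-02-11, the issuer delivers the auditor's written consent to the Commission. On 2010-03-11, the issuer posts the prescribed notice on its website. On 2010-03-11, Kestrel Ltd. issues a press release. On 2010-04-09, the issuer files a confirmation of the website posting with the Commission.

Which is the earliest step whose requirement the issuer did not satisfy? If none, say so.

Step 5

Step 1 — counting 33 days from 2009-12-21 (when the transaction closes) gives a deadline of 2010-01-23; 2009-12-22 is within that limit.
Step 2 — counting 45 days from 2009-12-27 (end of the 5-day hold period, which began when Form R-1 is filed on 2009-12-22) gives a deadline of 2010-02-10; done 2010-02-08 — timely.
Step 3 — counting 55 days from 2009-12-21 (when the transaction closes) gives a deadline of 2010-02-14; completed 2010-02-11, before the deadline.
Step 4 — counting 30 days from 2010-02-11 (when the auditor's consent is delivered) gives a deadline of 2010-03-13; done 2010-03-11 — timely.
Step 5 — counting 57 days from 2010-02-08 (when the investor circular is published) gives a deadline of 2010-04-06; 2010-04-09 misses that deadline by 3 days.
No need to go further; step 5 was not satisfied.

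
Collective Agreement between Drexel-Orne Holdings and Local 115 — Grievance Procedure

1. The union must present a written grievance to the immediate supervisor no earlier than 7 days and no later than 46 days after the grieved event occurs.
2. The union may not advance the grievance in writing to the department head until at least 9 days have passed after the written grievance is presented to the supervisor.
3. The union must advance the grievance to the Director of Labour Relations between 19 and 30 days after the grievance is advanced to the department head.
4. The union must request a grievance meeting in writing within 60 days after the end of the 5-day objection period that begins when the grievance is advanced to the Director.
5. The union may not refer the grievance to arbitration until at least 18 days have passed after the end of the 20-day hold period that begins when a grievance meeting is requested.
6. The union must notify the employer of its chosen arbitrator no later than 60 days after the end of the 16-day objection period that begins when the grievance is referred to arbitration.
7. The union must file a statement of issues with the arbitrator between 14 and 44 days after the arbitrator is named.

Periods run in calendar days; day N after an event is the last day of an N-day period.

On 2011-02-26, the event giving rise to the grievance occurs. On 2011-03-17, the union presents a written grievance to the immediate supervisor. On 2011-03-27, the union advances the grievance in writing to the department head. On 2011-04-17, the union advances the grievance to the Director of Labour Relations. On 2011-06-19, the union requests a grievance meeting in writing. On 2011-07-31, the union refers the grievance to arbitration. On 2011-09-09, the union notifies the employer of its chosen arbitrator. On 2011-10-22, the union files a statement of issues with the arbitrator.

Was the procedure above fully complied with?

Yes

Step 1 — 7 and 46 days from 2011-02-26 (when the grieved event occurs) are 2011-03-05 and 2011-04-13 respectively; done 2011-03-17 — within the window.
Step 2 — must wait 9 days from 2011-03-17 (when the written grievance is presented to the supervisor), so not before 2011-03-26; done 2011-03-27 — permitted.
Step 3 — 19 and 30 days from 2011-03-27 (when the grievance is advanced to the department head) are 2011-04-15 and 2011-04-26 respectively; done 2011-04-17, which is between those dates.
Step 4 — counting 60 days from 2011-04-22 (end of the 5-day objection period, which began when the grievance is advanced to the Director on 2011-04-17) gives a deadline of 2011-06-21; 2011-06-19 is within that limit.
Step 5 — must wait 18 days from 2011-07-09 (end of the 20-day hold period, which began when a grievance meeting is requested on 2011-06-19), so not before 2011-07-27; 2011-07-31 is on or after that date.
Step 6 — counting 60 days from 2011-08-16 (end of the 16-day objection period, which began when the grievance is referred to arbitration on 2011-07-31) gives a deadline of 2011-10-15; completed 2011-09-09, before the deadline.
Step 7 — 14 and 44 days from 2011-09-09 (when the arbitrator is named) are 2011-09-23 and 2011-10-23 respectively; 2011-10-22 falls inside that range.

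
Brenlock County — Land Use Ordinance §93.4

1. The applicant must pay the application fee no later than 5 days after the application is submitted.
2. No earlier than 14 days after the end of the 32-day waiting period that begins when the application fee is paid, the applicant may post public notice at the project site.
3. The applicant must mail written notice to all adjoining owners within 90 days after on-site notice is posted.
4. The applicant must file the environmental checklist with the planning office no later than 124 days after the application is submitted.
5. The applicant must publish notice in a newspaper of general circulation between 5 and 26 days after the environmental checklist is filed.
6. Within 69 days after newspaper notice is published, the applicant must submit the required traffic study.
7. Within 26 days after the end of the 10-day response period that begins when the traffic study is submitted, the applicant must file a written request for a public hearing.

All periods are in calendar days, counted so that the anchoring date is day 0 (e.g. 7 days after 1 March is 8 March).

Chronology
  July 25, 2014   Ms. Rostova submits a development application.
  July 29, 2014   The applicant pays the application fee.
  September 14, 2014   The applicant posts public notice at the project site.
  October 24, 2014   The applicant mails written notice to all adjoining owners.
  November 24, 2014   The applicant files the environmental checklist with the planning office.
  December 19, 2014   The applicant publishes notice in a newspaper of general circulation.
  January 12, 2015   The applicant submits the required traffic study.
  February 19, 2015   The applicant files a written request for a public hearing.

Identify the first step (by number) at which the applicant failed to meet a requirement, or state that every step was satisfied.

Step 7

(1) due by July 25, 2014 + 5 days = July 30, 2014; completed July 29, 2014, before the deadline.
(2) permitted from August 30, 2014 + 14 days = September 13, 2014 onward; done September 14, 2014 — permitted.
(3) due by September 14, 2014 + 90 days = December 13, 2014; October 24, 2014 is within that limit.
(4) due by July 25, 2014 + 124 days = November 26, 2014; completed November 24, 2014, before the deadline.
(5) the permitted window runs from November 24, 2014 + 5 = November 29, 2014 to November 24, 2014 + 26 = December 20, 2014; done December 19, 2014 — within the window.
(6) due by December 19, 2014 + 69 days = February 26, 2015; done January 12, 2015 — timely.
(7) due by January 22, 2015 + 26 days = February 17, 2015; done February 19, 2015 — 2 days late.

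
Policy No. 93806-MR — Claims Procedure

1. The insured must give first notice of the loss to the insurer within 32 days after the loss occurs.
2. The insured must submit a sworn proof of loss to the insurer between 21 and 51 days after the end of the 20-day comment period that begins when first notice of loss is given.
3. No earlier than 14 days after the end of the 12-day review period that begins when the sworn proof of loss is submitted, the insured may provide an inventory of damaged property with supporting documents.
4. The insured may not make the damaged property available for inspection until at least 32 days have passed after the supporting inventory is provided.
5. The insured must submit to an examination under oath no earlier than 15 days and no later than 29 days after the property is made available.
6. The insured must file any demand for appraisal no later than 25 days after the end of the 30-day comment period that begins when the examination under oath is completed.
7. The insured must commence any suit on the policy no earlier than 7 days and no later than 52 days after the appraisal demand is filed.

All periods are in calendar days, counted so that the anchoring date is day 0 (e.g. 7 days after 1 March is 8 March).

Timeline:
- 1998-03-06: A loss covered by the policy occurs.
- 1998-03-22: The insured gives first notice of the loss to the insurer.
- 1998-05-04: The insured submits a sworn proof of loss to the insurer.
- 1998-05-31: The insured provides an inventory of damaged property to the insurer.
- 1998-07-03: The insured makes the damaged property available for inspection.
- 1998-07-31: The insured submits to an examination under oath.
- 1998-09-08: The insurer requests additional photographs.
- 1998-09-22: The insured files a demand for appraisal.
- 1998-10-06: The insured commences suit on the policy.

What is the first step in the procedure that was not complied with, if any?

None — every step was satisfied

Step 1: 32 days after 1998-03-06 (when the loss occurs) is 1998-04-07; done 1998-03-22 — timely.
Step 2: the window is 21–51 days after 1998-04-11 (end of the 20-day comment period, which began when first notice of loss is given on 1998-03-22), so 1998-05-02 through 1998-06-01; 1998-05-04 falls inside that range.
Step 3: the earliest permitted date is 14 days after 1998-05-16 (end of the 12-day review period, which began when the sworn proof of loss is submitted on 1998-05-04), i.e. 1998-05-30; done 1998-05-31 — permitted.
Step 4: the earliest permitted date is 32 days after 1998-05-31 (when the supporting inventory is provided), i.e. 1998-07-02; done 1998-07-03 — permitted.
Step 5: the window is 15–29 days after 1998-07-03 (when the property is made available), so 1998-07-18 through 1998-08-01; done 1998-07-31 — within the window.
Step 6: 25 days after 1998-08-30 (end of the 30-day comment period, which began when the examination under oath is completed on 1998-07-31) is 1998-09-24; completed 1998-09-22, before the deadline.
Step 7: the window is 7–52 days after 1998-09-22 (when the appraisal demand is filed), so 1998-09-29 through 1998-11-13; 1998-10-06 falls inside that range.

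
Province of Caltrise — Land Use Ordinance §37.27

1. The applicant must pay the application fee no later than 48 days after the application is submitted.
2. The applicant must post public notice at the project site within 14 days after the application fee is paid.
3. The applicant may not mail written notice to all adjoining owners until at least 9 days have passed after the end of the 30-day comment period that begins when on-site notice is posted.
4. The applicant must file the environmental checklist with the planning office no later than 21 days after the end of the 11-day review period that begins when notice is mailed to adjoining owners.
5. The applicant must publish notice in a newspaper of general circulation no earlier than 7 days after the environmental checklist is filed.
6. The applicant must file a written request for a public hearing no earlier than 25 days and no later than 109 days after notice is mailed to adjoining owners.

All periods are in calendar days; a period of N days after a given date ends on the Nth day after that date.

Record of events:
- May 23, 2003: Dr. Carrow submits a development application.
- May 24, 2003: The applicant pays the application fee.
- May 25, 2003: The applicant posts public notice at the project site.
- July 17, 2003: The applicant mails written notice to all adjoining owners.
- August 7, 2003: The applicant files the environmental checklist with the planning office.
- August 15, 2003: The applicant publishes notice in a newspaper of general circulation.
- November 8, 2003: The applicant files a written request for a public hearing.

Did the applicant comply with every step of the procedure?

No

(1) due by May 23, 2003 + 48 days = July 10, 2003; done May 24, 2003 — timely.
(2) due by May 24, 2003 + 14 days = June 7, 2003; done May 25, 2003 — timely.
(3) permitted from June 24, 2003 + 9 days = July 3, 2003 onward; done July 17, 2003 — permitted.
(4) due by July 28, 2003 + 21 days = August 18, 2003; completed August 7, 2003, before the deadline.
(5) permitted from August 7, 2003 + 7 days = August 14, 2003 onward; done August 15, 2003, after the minimum wait.
(6) the permitted window runs from July 17, 2003 + 25 = August 11, 2003 to July 17, 2003 + 109 = November 3, 2003; November 8, 2003 is 5 days past the end of the window.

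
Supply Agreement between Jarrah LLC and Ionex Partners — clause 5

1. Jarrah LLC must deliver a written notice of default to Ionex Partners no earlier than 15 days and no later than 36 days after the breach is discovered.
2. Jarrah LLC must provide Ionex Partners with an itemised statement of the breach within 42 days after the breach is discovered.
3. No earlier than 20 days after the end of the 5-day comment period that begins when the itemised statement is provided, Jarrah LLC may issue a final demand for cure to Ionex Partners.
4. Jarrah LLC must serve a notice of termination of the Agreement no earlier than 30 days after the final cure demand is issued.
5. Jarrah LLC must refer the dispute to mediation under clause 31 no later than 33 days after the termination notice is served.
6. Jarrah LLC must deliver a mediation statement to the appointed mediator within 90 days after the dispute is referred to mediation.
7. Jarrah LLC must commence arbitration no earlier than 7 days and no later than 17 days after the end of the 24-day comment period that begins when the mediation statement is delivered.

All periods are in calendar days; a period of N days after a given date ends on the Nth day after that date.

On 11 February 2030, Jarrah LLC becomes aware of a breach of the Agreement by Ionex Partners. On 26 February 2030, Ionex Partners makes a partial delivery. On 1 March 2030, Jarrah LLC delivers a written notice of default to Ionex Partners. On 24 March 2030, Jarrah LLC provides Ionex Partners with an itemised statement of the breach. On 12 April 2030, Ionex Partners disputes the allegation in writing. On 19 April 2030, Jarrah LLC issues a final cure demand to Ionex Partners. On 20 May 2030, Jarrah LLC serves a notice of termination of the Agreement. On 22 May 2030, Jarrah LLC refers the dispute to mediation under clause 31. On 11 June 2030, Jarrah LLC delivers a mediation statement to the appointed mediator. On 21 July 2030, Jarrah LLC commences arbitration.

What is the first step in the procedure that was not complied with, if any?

Step 1: the window is 15–36 days after 11 February 2030 (when the breach is discovered), so 26 February 2030 through 19 March 2030; 1 March 2030 falls inside that range.
Step 2: 42 days after 11 February 2030 (when the breach is discovered) is 25 March 2030; 24 March 2030 is within that limit.
Step 3: the earliest permitted date is 20 days after 29 March 2030 (end of the 5-day comment period, which began when the itemised statement is provided on 24 March 2030), i.e. 18 April 2030; done 19 April 2030, after the minimum wait.
Step 4: the earliest permitted date is 30 days after 19 April 2030 (when the final cure demand is issued), i.e. 19 May 2030; 20 May 2030 is on or after that date.
Step 5: 33 days after 20 May 2030 (when the termination notice is served) is 22 June 2030; done 22 May 2030 — timely.
Step 6: 90 days after 22 May 2030 (when the dispute is referred to mediation) is 20 August 2030; 11 June 2030 is within that limit.
Step 7: the window is 7–17 days after 5 July 2030 (end of the 24-day comment period, which began when the mediation statement is delivered on 11 June 2030), so 12 July 2030 through 22 July 2030; done 21 July 2030, which is between those dates.

None — every step was satisfied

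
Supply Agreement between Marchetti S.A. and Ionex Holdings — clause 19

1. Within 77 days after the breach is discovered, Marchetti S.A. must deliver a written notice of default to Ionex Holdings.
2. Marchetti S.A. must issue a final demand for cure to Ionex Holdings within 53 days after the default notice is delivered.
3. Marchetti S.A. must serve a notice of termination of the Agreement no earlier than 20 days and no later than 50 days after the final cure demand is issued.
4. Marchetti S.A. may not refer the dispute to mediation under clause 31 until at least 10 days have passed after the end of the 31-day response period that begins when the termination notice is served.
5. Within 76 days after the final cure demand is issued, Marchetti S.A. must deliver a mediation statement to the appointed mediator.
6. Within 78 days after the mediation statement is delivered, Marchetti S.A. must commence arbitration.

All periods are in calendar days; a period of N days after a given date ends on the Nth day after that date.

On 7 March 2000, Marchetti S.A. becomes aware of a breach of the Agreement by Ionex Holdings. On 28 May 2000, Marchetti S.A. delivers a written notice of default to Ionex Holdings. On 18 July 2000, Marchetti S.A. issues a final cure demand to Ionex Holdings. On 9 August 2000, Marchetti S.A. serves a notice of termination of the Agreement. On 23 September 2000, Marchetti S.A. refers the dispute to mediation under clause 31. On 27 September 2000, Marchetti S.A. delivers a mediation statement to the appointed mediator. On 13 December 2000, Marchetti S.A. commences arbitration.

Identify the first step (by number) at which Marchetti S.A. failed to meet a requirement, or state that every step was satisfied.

(1) due by 7 March 2000 + 77 days = 23 May 2000; not done until 28 May 2000, 5 days after the deadline.

Step 1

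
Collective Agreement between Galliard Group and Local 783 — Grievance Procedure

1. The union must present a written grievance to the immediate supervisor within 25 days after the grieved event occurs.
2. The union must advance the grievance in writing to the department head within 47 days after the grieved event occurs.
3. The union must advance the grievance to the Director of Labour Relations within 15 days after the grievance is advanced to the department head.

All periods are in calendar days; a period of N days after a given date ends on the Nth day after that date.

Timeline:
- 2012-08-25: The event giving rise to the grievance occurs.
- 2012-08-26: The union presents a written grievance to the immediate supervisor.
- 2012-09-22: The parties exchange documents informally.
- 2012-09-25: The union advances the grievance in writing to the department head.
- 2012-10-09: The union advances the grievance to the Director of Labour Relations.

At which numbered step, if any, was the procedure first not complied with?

Step 1: 25 days after 2012-08-25 (when the grieved event occurs) is 2012-09-19; completed 2012-08-26, before the deadline.
Step 2: 47 days after 2012-08-25 (when the grieved event occurs) is 2012-10-11; 2012-09-25 is within that limit.
Step 3: 15 days after 2012-09-25 (when the grievance is advanced to the department head) is 2012-10-10; done 2012-10-09 — timely.

None — every step was satisfied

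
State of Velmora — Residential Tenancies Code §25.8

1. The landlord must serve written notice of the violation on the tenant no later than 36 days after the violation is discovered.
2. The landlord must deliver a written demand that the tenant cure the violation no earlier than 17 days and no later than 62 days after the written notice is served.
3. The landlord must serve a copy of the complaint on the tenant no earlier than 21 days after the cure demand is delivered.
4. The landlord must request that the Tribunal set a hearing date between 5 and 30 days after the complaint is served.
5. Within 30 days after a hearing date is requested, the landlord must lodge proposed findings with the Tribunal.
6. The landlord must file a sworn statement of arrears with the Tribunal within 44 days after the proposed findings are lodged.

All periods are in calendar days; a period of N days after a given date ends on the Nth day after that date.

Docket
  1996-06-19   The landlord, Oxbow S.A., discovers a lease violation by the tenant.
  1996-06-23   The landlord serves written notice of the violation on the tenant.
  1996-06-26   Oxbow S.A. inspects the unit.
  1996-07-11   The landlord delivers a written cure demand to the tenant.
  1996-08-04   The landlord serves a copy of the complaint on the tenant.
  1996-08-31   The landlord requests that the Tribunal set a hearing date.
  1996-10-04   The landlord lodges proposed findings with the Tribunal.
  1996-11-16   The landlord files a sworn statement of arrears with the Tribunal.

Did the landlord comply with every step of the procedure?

No

(1) due by 1996-06-19 + 36 days = 1996-07-25; done 1996-06-23 — timely.
(2) the permitted window runs from 1996-06-23 + 17 = 1996-07-10 to 1996-06-23 + 62 = 1996-08-24; done 1996-07-11 — within the window.
(3) permitted from 1996-07-11 + 21 days = 1996-08-01 onward; done 1996-08-04 — permitted.
(4) the permitted window runs from 1996-08-04 + 5 = 1996-08-09 to 1996-08-04 + 30 = 1996-09-03; done 1996-08-31, which is between those dates.
(5) due by 1996-08-31 + 30 days = 1996-09-30; done 1996-10-04 — 4 days late.
The analysis stops there.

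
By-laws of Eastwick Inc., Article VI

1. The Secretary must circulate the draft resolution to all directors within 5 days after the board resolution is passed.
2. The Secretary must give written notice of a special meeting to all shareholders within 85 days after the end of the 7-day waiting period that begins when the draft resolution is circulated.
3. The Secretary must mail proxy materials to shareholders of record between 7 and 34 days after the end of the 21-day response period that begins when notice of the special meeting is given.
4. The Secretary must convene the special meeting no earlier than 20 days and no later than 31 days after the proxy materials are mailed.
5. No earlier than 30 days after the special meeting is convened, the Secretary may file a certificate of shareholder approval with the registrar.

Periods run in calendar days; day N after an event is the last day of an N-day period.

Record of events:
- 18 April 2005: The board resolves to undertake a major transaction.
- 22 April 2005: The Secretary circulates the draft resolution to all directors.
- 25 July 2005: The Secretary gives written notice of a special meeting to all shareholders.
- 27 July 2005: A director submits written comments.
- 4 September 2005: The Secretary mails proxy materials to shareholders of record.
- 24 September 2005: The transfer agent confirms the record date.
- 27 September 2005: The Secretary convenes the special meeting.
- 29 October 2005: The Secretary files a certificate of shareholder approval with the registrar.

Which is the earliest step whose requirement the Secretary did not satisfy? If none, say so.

Step 2

Step 1 — counting 5 days from 18 April 2005 (when the board resolution is passed) gives a deadline of 23 April 2005; 22 April 2005 is within that limit.
Step 2 — counting 85 days from 29 April 2005 (end of the 7-day waiting period, which began when the draft resolution is circulated on 22 April 2005) gives a deadline of 23 July 2005; 25 July 2005 misses that deadline by 2 days.
The analysis stops there.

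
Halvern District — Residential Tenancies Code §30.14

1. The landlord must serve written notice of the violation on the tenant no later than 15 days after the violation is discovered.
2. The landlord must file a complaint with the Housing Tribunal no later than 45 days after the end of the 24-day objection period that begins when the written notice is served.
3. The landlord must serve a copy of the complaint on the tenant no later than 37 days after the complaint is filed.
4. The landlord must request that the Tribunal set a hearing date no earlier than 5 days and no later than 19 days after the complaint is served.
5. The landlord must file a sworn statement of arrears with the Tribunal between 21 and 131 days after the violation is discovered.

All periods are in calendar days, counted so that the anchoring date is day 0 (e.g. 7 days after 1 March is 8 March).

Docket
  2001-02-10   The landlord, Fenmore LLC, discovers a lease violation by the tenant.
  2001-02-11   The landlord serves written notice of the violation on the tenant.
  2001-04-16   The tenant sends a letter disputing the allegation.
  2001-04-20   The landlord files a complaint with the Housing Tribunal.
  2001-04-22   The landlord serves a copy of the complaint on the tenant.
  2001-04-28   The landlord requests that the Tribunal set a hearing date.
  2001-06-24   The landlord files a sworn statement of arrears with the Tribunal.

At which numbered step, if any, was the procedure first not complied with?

Step 5

Step 1 — counting 15 days from 2001-02-10 (when the violation is discovered) gives a deadline of 2001-02-25; done 2001-02-11 — timely.
Step 2 — counting 45 days from 2001-03-07 (end of the 24-day objection period, which began when the written notice is served on 2001-02-11) gives a deadline of 2001-04-21; completed 2001-04-20, before the deadline.
Step 3 — counting 37 days from 2001-04-20 (when the complaint is filed) gives a deadline of 2001-05-27; done 2001-04-22 — timely.
Step 4 — 5 and 19 days from 2001-04-22 (when the complaint is served) are 2001-04-27 and 2001-05-11 respectively; 2001-04-28 falls inside that range.
Step 5 — 21 and 131 days from 2001-02-10 (when the violation is discovered) are 2001-03-03 and 2001-06-21 respectively; 2001-06-24 is 3 days past the end of the window.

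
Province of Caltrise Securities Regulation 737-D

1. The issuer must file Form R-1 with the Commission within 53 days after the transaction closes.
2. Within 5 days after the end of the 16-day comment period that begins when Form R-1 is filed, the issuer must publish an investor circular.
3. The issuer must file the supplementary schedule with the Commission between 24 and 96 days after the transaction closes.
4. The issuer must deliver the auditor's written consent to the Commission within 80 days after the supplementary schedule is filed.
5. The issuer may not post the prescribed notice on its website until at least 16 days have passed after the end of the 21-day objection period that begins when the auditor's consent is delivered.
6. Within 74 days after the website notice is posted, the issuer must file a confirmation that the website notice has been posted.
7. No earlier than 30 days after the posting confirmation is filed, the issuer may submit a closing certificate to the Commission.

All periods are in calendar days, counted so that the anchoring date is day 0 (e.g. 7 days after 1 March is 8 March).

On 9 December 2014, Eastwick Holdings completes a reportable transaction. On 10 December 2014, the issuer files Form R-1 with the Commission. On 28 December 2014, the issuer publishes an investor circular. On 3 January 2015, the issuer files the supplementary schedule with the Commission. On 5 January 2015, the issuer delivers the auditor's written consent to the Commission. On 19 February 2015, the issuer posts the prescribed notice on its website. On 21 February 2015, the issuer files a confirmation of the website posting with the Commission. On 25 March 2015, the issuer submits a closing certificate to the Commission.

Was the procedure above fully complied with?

Yes

Step 1 — counting 53 days from 9 December 2014 (when the transaction closes) gives a deadline of 31 January 2015; completed 10 December 2014, before the deadline.
Step 2 — counting 5 days from 26 December 2014 (end of the 16-day comment period, which began when Form R-1 is filed on 10 December 2014) gives a deadline of 31 December 2014; done 28 December 2014 — timely.
Step 3 — 24 and 96 days from 9 December 2014 (when the transaction closes) are 2 January 2015 and 15 March 2015 respectively; 3 January 2015 falls inside that range.
Step 4 — counting 80 days from 3 January 2015 (when the supplementary schedule is filed) gives a deadline of 24 March 2015; done 5 January 2015 — timely.
Step 5 — must wait 16 days from 26 January 2015 (end of the 21-day objection period, which began when the auditor's consent is delivered on 5 January 2015), so not before 11 February 2015; done 19 February 2015 — permitted.
Step 6 — counting 74 days from 19 February 2015 (when the website notice is posted) gives a deadline of 4 May 2015; done 21 February 2015 — timely.
Step 7 — must wait 30 days from 21 February 2015 (when the posting confirmation is filed), so not before 23 March 2015; done 25 March 2015, after the minimum wait.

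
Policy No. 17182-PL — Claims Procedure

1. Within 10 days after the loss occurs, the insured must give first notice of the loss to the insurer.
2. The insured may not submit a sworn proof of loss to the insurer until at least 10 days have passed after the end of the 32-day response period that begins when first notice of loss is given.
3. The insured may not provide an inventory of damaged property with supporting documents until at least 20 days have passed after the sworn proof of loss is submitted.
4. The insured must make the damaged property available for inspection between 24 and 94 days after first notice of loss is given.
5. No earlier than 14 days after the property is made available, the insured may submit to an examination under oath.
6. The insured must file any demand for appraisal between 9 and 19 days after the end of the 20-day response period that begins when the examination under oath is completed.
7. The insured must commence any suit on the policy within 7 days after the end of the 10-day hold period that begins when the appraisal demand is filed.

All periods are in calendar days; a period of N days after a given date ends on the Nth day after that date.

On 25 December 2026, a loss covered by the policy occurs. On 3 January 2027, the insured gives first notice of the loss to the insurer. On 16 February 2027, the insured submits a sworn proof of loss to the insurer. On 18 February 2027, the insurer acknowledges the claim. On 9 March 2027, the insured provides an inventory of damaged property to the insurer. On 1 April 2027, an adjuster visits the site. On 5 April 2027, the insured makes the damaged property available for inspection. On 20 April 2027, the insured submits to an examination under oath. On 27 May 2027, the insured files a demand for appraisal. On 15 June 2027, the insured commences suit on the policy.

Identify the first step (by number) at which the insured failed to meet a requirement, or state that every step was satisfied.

Step 7

Step 1: 10 days after 25 December 2026 (when the loss occurs) is 4 January 2027; done 3 January 2027 — timely.
Step 2: the earliest permitted date is 10 days after 4 February 2027 (end of the 32-day response period, which began when first notice of loss is given on 3 January 2027), i.e. 14 February 2027; done 16 February 2027, after the minimum wait.
Step 3: the earliest permitted date is 20 days after 16 February 2027 (when the sworn proof of loss is submitted), i.e. 8 March 2027; 9 March 2027 is on or after that date.
Step 4: the window is 24–94 days after 3 January 2027 (when first notice of loss is given), so 27 January 2027 through 7 April 2027; done 5 April 2027, which is between those dates.
Step 5: the earliest permitted date is 14 days after 5 April 2027 (when the property is made available), i.e. 19 April 2027; done 20 April 2027, after the minimum wait.
Step 6: the window is 9–19 days after 10 May 2027 (end of the 20-day response period, which began when the examination under oath is completed on 20 April 2027), so 19 May 2027 through 29 May 2027; done 27 May 2027, which is between those dates.
Step 7: 7 days after 6 June 2027 (end of the 10-day hold period, which began when the appraisal demand is filed on 27 May 2027) is 13 June 2027; done 15 June 2027 — 2 days late.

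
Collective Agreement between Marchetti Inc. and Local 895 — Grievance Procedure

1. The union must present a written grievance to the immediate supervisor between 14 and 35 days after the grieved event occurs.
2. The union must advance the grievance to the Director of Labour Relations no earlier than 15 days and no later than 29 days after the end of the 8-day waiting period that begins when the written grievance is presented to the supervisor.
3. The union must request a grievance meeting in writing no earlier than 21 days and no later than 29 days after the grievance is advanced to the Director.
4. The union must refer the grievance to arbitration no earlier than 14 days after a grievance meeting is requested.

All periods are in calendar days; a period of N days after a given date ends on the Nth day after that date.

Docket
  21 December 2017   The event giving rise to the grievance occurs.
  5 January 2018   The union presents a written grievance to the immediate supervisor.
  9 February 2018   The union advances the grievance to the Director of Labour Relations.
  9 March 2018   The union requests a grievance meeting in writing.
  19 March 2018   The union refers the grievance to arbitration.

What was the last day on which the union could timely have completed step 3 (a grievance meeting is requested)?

10 March 2018

Step 3 runs from 9 February 2018, when the grievance is advanced to the Director. The window is 21–29 days after 9 February 2018; it closes on 10 March 2018.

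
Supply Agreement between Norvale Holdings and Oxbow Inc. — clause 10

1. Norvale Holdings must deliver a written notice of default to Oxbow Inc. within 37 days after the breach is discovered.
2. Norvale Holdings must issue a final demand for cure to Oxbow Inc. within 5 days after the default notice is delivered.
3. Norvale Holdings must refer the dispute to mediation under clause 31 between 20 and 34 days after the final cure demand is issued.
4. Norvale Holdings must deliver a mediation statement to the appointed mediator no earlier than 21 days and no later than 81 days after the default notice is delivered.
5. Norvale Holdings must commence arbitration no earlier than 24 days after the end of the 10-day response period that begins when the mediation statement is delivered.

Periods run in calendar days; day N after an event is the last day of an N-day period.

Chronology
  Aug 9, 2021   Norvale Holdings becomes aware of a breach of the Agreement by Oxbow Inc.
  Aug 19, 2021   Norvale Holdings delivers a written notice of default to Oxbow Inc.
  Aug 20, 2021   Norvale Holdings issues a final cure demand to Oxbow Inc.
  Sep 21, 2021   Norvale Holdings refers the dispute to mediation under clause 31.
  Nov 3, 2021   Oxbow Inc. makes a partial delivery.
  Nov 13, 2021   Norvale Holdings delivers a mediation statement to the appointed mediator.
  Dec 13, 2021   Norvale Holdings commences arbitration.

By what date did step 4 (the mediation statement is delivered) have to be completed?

Step 4 runs from Aug 19, 2021, when the default notice is delivered. The window is 21–81 days after Aug 19, 2021; it closes on Nov 8, 2021.

Nov 8, 2021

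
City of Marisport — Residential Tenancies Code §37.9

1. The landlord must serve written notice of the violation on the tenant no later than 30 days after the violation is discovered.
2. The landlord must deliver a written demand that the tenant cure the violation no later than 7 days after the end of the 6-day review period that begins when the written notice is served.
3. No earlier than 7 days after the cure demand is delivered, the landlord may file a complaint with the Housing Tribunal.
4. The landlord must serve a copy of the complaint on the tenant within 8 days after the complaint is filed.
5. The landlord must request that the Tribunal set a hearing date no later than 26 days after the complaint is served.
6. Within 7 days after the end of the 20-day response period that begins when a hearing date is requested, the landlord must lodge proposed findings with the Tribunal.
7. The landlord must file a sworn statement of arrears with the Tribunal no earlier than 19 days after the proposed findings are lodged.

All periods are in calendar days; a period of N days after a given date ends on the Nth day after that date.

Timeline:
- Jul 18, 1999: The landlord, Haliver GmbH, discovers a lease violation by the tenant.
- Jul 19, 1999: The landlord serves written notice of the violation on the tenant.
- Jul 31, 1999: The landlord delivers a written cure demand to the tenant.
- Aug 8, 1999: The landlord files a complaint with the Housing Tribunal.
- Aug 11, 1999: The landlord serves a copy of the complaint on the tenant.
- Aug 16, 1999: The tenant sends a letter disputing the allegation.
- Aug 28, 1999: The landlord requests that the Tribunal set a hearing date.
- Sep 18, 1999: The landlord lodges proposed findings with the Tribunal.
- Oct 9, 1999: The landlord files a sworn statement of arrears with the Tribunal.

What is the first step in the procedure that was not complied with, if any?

Step 1 — counting 30 days from Jul 18, 1999 (when the violation is discovered) gives a deadline of Aug 17, 1999; completed Jul 19, 1999, before the deadline.
Step 2 — counting 7 days from Jul 25, 1999 (end of the 6-day review period, which began when the written notice is served on Jul 19, 1999) gives a deadline of Aug 1, 1999; done Jul 31, 1999 — timely.
Step 3 — must wait 7 days from Jul 31, 1999 (when the cure demand is delivered), so not before Aug 7, 1999; Aug 8, 1999 is on or after that date.
Step 4 — counting 8 days from Aug 8, 1999 (when the complaint is filed) gives a deadline of Aug 16, 1999; Aug 11, 1999 is within that limit.
Step 5 — counting 26 days from Aug 11, 1999 (when the complaint is served) gives a deadline of Sep 6, 1999; Aug 28, 1999 is within that limit.
Step 6 — counting 7 days from Sep 17, 1999 (end of the 20-day response period, which began when a hearing date is requested on Aug 28, 1999) gives a deadline of Sep 24, 1999; Sep 18, 1999 is within that limit.
Step 7 — must wait 19 days from Sep 18, 1999 (when the proposed findings are lodged), so not before Oct 7, 1999; done Oct 9, 1999, after the minimum wait.

None — every step was satisfied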